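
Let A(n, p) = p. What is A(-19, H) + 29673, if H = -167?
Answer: 29506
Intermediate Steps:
A(-19, H) + 29673 = -167 + 29673 = 29506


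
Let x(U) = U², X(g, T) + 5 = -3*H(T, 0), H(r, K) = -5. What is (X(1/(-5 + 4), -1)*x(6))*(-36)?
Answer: -12960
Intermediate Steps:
X(g, T) = 10 (X(g, T) = -5 - 3*(-5) = -5 + 15 = 10)
(X(1/(-5 + 4), -1)*x(6))*(-36) = (10*6²)*(-36) = (10*36)*(-36) = 360*(-36) = -12960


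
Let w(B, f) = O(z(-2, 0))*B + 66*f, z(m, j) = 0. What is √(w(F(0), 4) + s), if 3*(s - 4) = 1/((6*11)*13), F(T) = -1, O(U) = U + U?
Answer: √197292238/858 ≈ 16.371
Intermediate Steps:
O(U) = 2*U
w(B, f) = 66*f (w(B, f) = (2*0)*B + 66*f = 0*B + 66*f = 0 + 66*f = 66*f)
s = 10297/2574 (s = 4 + 1/(3*(((6*11)*13))) = 4 + 1/(3*((66*13))) = 4 + (⅓)/858 = 4 + (⅓)*(1/858) = 4 + 1/2574 = 10297/2574 ≈ 4.0004)
√(w(F(0), 4) + s) = √(66*4 + 10297/2574) = √(264 + 10297/2574) = √(689833/2574) = √197292238/858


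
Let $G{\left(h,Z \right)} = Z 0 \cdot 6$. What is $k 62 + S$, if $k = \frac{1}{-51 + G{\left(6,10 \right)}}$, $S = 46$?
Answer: $\frac{2284}{51} \approx 44.784$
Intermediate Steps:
$G{\left(h,Z \right)} = 0$ ($G{\left(h,Z \right)} = 0 \cdot 6 = 0$)
$k = - \frac{1}{51}$ ($k = \frac{1}{-51 + 0} = \frac{1}{-51} = - \frac{1}{51} \approx -0.019608$)
$k 62 + S = \left(- \frac{1}{51}\right) 62 + 46 = - \frac{62}{51} + 46 = \frac{2284}{51}$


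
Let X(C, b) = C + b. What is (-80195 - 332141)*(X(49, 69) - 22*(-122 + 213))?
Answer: 776841024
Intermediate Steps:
(-80195 - 332141)*(X(49, 69) - 22*(-122 + 213)) = (-80195 - 332141)*((49 + 69) - 22*(-122 + 213)) = -412336*(118 - 22*91) = -412336*(118 - 2002) = -412336*(-1884) = 776841024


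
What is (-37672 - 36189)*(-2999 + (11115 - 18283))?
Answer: 750944787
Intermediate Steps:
(-37672 - 36189)*(-2999 + (11115 - 18283)) = -73861*(-2999 - 7168) = -73861*(-10167) = 750944787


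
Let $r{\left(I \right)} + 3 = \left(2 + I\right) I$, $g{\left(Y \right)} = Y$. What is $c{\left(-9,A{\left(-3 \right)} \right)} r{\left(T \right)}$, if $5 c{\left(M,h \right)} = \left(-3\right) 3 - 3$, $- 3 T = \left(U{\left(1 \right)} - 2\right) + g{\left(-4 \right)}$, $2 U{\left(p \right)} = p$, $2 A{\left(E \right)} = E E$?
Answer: $- \frac{29}{3} \approx -9.6667$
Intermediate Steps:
$A{\left(E \right)} = \frac{E^{2}}{2}$ ($A{\left(E \right)} = \frac{E E}{2} = \frac{E^{2}}{2}$)
$U{\left(p \right)} = \frac{p}{2}$
$T = \frac{11}{6}$ ($T = - \frac{\left(\frac{1}{2} \cdot 1 - 2\right) - 4}{3} = - \frac{\left(\frac{1}{2} - 2\right) - 4}{3} = - \frac{- \frac{3}{2} - 4}{3} = \left(- \frac{1}{3}\right) \left(- \frac{11}{2}\right) = \frac{11}{6} \approx 1.8333$)
$c{\left(M,h \right)} = - \frac{12}{5}$ ($c{\left(M,h \right)} = \frac{\left(-3\right) 3 - 3}{5} = \frac{-9 - 3}{5} = \frac{1}{5} \left(-12\right) = - \frac{12}{5}$)
$r{\left(I \right)} = -3 + I \left(2 + I\right)$ ($r{\left(I \right)} = -3 + \left(2 + I\right) I = -3 + I \left(2 + I\right)$)
$c{\left(-9,A{\left(-3 \right)} \right)} r{\left(T \right)} = - \frac{12 \left(-3 + \left(\frac{11}{6}\right)^{2} + 2 \cdot \frac{11}{6}\right)}{5} = - \frac{12 \left(-3 + \frac{121}{36} + \frac{11}{3}\right)}{5} = \left(- \frac{12}{5}\right) \frac{145}{36} = - \frac{29}{3}$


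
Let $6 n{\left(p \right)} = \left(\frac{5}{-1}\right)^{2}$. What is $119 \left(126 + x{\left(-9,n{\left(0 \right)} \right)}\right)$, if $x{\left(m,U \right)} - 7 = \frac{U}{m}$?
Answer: $\frac{851683}{54} \approx 15772.0$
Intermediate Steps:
$n{\left(p \right)} = \frac{25}{6}$ ($n{\left(p \right)} = \frac{\left(\frac{5}{-1}\right)^{2}}{6} = \frac{\left(5 \left(-1\right)\right)^{2}}{6} = \frac{\left(-5\right)^{2}}{6} = \frac{1}{6} \cdot 25 = \frac{25}{6}$)
$x{\left(m,U \right)} = 7 + \frac{U}{m}$
$119 \left(126 + x{\left(-9,n{\left(0 \right)} \right)}\right) = 119 \left(126 + \left(7 + \frac{25}{6 \left(-9\right)}\right)\right) = 119 \left(126 + \left(7 + \frac{25}{6} \left(- \frac{1}{9}\right)\right)\right) = 119 \left(126 + \left(7 - \frac{25}{54}\right)\right) = 119 \left(126 + \frac{353}{54}\right) = 119 \cdot \frac{7157}{54} = \frac{851683}{54}$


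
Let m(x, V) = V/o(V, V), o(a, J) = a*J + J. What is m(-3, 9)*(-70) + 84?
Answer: 77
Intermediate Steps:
o(a, J) = J + J*a (o(a, J) = J*a + J = J + J*a)
m(x, V) = 1/(1 + V) (m(x, V) = V/((V*(1 + V))) = V*(1/(V*(1 + V))) = 1/(1 + V))
m(-3, 9)*(-70) + 84 = -70/(1 + 9) + 84 = -70/10 + 84 = (⅒)*(-70) + 84 = -7 + 84 = 77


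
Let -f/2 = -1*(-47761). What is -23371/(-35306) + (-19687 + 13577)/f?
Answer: 1224082161/1686249866 ≈ 0.72592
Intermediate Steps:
f = -95522 (f = -(-2)*(-47761) = -2*47761 = -95522)
-23371/(-35306) + (-19687 + 13577)/f = -23371/(-35306) + (-19687 + 13577)/(-95522) = -23371*(-1/35306) - 6110*(-1/95522) = 23371/35306 + 3055/47761 = 1224082161/1686249866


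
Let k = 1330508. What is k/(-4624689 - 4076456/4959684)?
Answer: -1649724809868/5734250028683 ≈ -0.28770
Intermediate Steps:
k/(-4624689 - 4076456/4959684) = 1330508/(-4624689 - 4076456/4959684) = 1330508/(-4624689 - 4076456*1/4959684) = 1330508/(-4624689 - 1019114/1239921) = 1330508/(-5734250028683/1239921) = 1330508*(-1239921/5734250028683) = -1649724809868/5734250028683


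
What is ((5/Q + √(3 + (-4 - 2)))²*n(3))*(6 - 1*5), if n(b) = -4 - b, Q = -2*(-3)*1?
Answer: 581/36 - 35*I*√3/3 ≈ 16.139 - 20.207*I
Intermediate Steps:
Q = 6 (Q = 6*1 = 6)
((5/Q + √(3 + (-4 - 2)))²*n(3))*(6 - 1*5) = ((5/6 + √(3 + (-4 - 2)))²*(-4 - 1*3))*(6 - 1*5) = ((5*(⅙) + √(3 - 6))²*(-4 - 3))*(6 - 5) = ((⅚ + √(-3))²*(-7))*1 = ((⅚ + I*√3)²*(-7))*1 = -7*(⅚ + I*√3)²*1 = -7*(⅚ + I*√3)²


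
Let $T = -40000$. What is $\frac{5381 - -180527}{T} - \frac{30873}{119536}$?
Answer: $- \frac{91631323}{18677500} \approx -4.906$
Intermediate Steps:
$\frac{5381 - -180527}{T} - \frac{30873}{119536} = \frac{5381 - -180527}{-40000} - \frac{30873}{119536} = \left(5381 + 180527\right) \left(- \frac{1}{40000}\right) - \frac{30873}{119536} = 185908 \left(- \frac{1}{40000}\right) - \frac{30873}{119536} = - \frac{46477}{10000} - \frac{30873}{119536} = - \frac{91631323}{18677500}$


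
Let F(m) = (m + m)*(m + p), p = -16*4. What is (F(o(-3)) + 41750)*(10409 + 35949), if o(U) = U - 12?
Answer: 2045314960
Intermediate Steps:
p = -64
o(U) = -12 + U
F(m) = 2*m*(-64 + m) (F(m) = (m + m)*(m - 64) = (2*m)*(-64 + m) = 2*m*(-64 + m))
(F(o(-3)) + 41750)*(10409 + 35949) = (2*(-12 - 3)*(-64 + (-12 - 3)) + 41750)*(10409 + 35949) = (2*(-15)*(-64 - 15) + 41750)*46358 = (2*(-15)*(-79) + 41750)*46358 = (2370 + 41750)*46358 = 44120*46358 = 2045314960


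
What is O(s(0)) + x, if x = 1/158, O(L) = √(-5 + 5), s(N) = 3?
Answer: 1/158 ≈ 0.0063291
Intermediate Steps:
O(L) = 0 (O(L) = √0 = 0)
x = 1/158 ≈ 0.0063291
O(s(0)) + x = 0 + 1/158 = 1/158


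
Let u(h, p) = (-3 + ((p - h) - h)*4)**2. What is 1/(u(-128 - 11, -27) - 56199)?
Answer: 1/945802 ≈ 1.0573e-6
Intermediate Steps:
u(h, p) = (-3 - 8*h + 4*p)**2 (u(h, p) = (-3 + (p - 2*h)*4)**2 = (-3 + (-8*h + 4*p))**2 = (-3 - 8*h + 4*p)**2)
1/(u(-128 - 11, -27) - 56199) = 1/((3 - 4*(-27) + 8*(-128 - 11))**2 - 56199) = 1/((3 + 108 + 8*(-139))**2 - 56199) = 1/((3 + 108 - 1112)**2 - 56199) = 1/((-1001)**2 - 56199) = 1/(1002001 - 56199) = 1/945802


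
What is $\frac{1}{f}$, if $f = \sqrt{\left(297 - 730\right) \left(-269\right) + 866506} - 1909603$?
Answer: $- \frac{1909603}{3646582634626} - \frac{\sqrt{982983}}{3646582634626} \approx -5.2394 \cdot 10^{-7}$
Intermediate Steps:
$f = -1909603 + \sqrt{982983}$ ($f = \sqrt{\left(-433\right) \left(-269\right) + 866506} - 1909603 = \sqrt{116477 + 866506} - 1909603 = \sqrt{982983} - 1909603 = -1909603 + \sqrt{982983} \approx -1.9086 \cdot 10^{6}$)
$\frac{1}{f} = \frac{1}{-1909603 + \sqrt{982983}}$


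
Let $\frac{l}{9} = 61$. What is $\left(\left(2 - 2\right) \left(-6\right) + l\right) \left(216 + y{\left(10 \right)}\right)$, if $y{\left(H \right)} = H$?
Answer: $124074$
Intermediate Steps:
$l = 549$ ($l = 9 \cdot 61 = 549$)
$\left(\left(2 - 2\right) \left(-6\right) + l\right) \left(216 + y{\left(10 \right)}\right) = \left(\left(2 - 2\right) \left(-6\right) + 549\right) \left(216 + 10\right) = \left(0 \left(-6\right) + 549\right) 226 = \left(0 + 549\right) 226 = 549 \cdot 226 = 124074$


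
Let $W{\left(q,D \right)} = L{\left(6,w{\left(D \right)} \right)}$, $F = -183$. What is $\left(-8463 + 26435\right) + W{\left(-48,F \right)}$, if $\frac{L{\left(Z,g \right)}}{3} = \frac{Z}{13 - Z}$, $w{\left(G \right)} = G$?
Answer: $\frac{125822}{7} \approx 17975.0$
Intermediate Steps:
$L{\left(Z,g \right)} = \frac{3 Z}{13 - Z}$ ($L{\left(Z,g \right)} = 3 \frac{Z}{13 - Z} = \frac{3 Z}{13 - Z}$)
$W{\left(q,D \right)} = \frac{18}{7}$ ($W{\left(q,D \right)} = \left(-3\right) 6 \frac{1}{-13 + 6} = \left(-3\right) 6 \frac{1}{-7} = \left(-3\right) 6 \left(- \frac{1}{7}\right) = \frac{18}{7}$)
$\left(-8463 + 26435\right) + W{\left(-48,F \right)} = \left(-8463 + 26435\right) + \frac{18}{7} = 17972 + \frac{18}{7} = \frac{125822}{7}$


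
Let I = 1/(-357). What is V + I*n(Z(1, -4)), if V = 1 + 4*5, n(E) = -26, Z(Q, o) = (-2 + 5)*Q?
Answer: 7523/357 ≈ 21.073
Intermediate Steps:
Z(Q, o) = 3*Q
V = 21 (V = 1 + 20 = 21)
I = -1/357 ≈ -0.0028011
V + I*n(Z(1, -4)) = 21 - 1/357*(-26) = 21 + 26/357 = 7523/357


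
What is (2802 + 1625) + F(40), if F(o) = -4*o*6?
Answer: 3467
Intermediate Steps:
F(o) = -24*o
(2802 + 1625) + F(40) = (2802 + 1625) - 24*40 = 4427 - 960 = 3467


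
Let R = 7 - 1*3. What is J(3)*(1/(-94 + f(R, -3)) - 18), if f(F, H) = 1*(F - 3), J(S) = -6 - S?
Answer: 5025/31 ≈ 162.10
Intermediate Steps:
R = 4 (R = 7 - 3 = 4)
f(F, H) = -3 + F (f(F, H) = 1*(-3 + F) = -3 + F)
J(3)*(1/(-94 + f(R, -3)) - 18) = (-6 - 1*3)*(1/(-94 + (-3 + 4)) - 18) = (-6 - 3)*(1/(-94 + 1) - 18) = -9*(1/(-93) - 18) = -9*(-1/93 - 18) = -9*(-1675/93) = 5025/31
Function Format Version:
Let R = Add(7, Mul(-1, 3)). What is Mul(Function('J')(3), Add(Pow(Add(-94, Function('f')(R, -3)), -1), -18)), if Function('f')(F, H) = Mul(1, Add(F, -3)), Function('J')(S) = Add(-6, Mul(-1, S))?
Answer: Rational(5025, 31) ≈ 162.10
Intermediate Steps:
R = 4 (R = Add(7, -3) = 4)
Function('f')(F, H) = Add(-3, F) (Function('f')(F, H) = Mul(1, Add(-3, F)) = Add(-3, F))
Mul(Function('J')(3), Add(Pow(Add(-94, Function('f')(R, -3)), -1), -18)) = Mul(Add(-6, Mul(-1, 3)), Add(Pow(Add(-94, Add(-3, 4)), -1), -18)) = Mul(Add(-6, -3), Add(Pow(Add(-94, 1), -1), -18)) = Mul(-9, Add(Pow(-93, -1), -18)) = Mul(-9, Add(Rational(-1, 93), -18)) = Mul(-9, Rational(-1675, 93)) = Rational(5025, 31)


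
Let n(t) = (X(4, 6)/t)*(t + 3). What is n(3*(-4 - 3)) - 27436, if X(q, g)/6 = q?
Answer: -191908/7 ≈ -27415.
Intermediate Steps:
X(q, g) = 6*q
n(t) = 24*(3 + t)/t (n(t) = ((6*4)/t)*(t + 3) = (24/t)*(3 + t) = 24*(3 + t)/t)
n(3*(-4 - 3)) - 27436 = (24 + 72/((3*(-4 - 3)))) - 27436 = (24 + 72/((3*(-7)))) - 27436 = (24 + 72/(-21)) - 27436 = (24 + 72*(-1/21)) - 27436 = (24 - 24/7) - 27436 = 144/7 - 27436 = -191908/7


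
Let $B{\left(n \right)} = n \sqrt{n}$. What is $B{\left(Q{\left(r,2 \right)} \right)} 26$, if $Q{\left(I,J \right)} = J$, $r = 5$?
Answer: $52 \sqrt{2} \approx 73.539$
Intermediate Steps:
$B{\left(n \right)} = n^{\frac{3}{2}}$
$B{\left(Q{\left(r,2 \right)} \right)} 26 = 2^{\frac{3}{2}} \cdot 26 = 2 \sqrt{2} \cdot 26 = 52 \sqrt{2}$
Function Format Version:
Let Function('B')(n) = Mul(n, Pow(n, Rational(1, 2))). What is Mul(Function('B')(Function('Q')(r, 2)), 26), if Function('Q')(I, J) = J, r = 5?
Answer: Mul(52, Pow(2, Rational(1, 2))) ≈ 73.539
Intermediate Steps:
Function('B')(n) = Pow(n, Rational(3, 2))
Mul(Function('B')(Function('Q')(r, 2)), 26) = Mul(Pow(2, Rational(3, 2)), 26) = Mul(Mul(2, Pow(2, Rational(1, 2))), 26) = Mul(52, Pow(2, Rational(1, 2)))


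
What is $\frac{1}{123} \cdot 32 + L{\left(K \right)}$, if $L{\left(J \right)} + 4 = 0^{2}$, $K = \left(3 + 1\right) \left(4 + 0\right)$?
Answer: $- \frac{460}{123} \approx -3.7398$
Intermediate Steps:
$K = 16$ ($K = 4 \cdot 4 = 16$)
$L{\left(J \right)} = -4$ ($L{\left(J \right)} = -4 + 0^{2} = -4 + 0 = -4$)
$\frac{1}{123} \cdot 32 + L{\left(K \right)} = \frac{1}{123} \cdot 32 - 4 = \frac{32}{123} - 4 = - \frac{460}{123}$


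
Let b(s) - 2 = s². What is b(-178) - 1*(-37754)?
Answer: 69440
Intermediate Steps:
b(s) = 2 + s²
b(-178) - 1*(-37754) = (2 + (-178)²) - 1*(-37754) = (2 + 31684) + 37754 = 31686 + 37754 = 69440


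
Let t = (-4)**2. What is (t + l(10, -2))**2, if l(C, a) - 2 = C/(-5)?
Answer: 256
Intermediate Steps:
t = 16
l(C, a) = 2 - C/5 (l(C, a) = 2 + C/(-5) = 2 + C*(-1/5) = 2 - C/5)
(t + l(10, -2))**2 = (16 + (2 - 1/5*10))**2 = (16 + (2 - 2))**2 = (16 + 0)**2 = 16**2 = 256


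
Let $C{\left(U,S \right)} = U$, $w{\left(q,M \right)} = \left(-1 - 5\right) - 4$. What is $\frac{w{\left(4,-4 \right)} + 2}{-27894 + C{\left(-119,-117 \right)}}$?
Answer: $\frac{8}{28013} \approx 0.00028558$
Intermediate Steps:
$w{\left(q,M \right)} = -10$ ($w{\left(q,M \right)} = -6 - 4 = -10$)
$\frac{w{\left(4,-4 \right)} + 2}{-27894 + C{\left(-119,-117 \right)}} = \frac{-10 + 2}{-27894 - 119} = - \frac{8}{-28013} = \left(-8\right) \left(- \frac{1}{28013}\right) = \frac{8}{28013}$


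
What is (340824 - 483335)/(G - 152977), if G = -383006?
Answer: 142511/535983 ≈ 0.26589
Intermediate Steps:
(340824 - 483335)/(G - 152977) = (340824 - 483335)/(-383006 - 152977) = -142511/(-535983) = -142511*(-1/535983) = 142511/535983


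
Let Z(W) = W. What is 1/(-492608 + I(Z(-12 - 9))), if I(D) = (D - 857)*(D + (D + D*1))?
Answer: -1/437294 ≈ -2.2868e-6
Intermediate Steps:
I(D) = 3*D*(-857 + D) (I(D) = (-857 + D)*(D + (D + D)) = (-857 + D)*(D + 2*D) = (-857 + D)*(3*D) = 3*D*(-857 + D))
1/(-492608 + I(Z(-12 - 9))) = 1/(-492608 + 3*(-12 - 9)*(-857 + (-12 - 9))) = 1/(-492608 + 3*(-21)*(-857 - 21)) = 1/(-492608 + 3*(-21)*(-878)) = 1/(-492608 + 55314) = 1/(-437294) = -1/437294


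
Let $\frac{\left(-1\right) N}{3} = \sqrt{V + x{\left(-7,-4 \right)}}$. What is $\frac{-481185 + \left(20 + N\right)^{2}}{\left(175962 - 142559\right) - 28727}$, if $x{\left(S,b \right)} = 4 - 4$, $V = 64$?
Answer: $- \frac{481169}{4676} \approx -102.9$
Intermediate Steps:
$x{\left(S,b \right)} = 0$ ($x{\left(S,b \right)} = 4 - 4 = 0$)
$N = -24$ ($N = - 3 \sqrt{64 + 0} = - 3 \sqrt{64} = \left(-3\right) 8 = -24$)
$\frac{-481185 + \left(20 + N\right)^{2}}{\left(175962 - 142559\right) - 28727} = \frac{-481185 + \left(20 - 24\right)^{2}}{\left(175962 - 142559\right) - 28727} = \frac{-481185 + \left(-4\right)^{2}}{33403 - 28727} = \frac{-481185 + 16}{4676} = \left(-481169\right) \frac{1}{4676} = - \frac{481169}{4676}$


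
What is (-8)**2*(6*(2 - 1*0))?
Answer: 768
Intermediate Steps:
(-8)**2*(6*(2 - 1*0)) = 64*(6*(2 + 0)) = 64*(6*2) = 64*12 = 768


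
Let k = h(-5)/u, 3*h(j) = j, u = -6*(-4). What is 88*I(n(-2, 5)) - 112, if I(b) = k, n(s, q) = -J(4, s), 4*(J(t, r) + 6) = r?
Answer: -1063/9 ≈ -118.11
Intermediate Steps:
u = 24
J(t, r) = -6 + r/4
h(j) = j/3
n(s, q) = 6 - s/4 (n(s, q) = -(-6 + s/4) = 6 - s/4)
k = -5/72 (k = ((1/3)*(-5))/24 = -5/3*1/24 = -5/72 ≈ -0.069444)
I(b) = -5/72
88*I(n(-2, 5)) - 112 = 88*(-5/72) - 112 = -55/9 - 112 = -1063/9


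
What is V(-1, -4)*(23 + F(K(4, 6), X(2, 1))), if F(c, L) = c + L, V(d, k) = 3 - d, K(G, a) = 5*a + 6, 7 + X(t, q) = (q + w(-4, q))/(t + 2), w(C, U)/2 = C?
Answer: 201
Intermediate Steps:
w(C, U) = 2*C
X(t, q) = -7 + (-8 + q)/(2 + t) (X(t, q) = -7 + (q + 2*(-4))/(t + 2) = -7 + (q - 8)/(2 + t) = -7 + (-8 + q)/(2 + t))
K(G, a) = 6 + 5*a
F(c, L) = L + c
V(-1, -4)*(23 + F(K(4, 6), X(2, 1))) = (3 - 1*(-1))*(23 + ((-22 + 1 - 7*2)/(2 + 2) + (6 + 5*6))) = (3 + 1)*(23 + ((-22 + 1 - 14)/4 + (6 + 30))) = 4*(23 + ((¼)*(-35) + 36)) = 4*(23 + (-35/4 + 36)) = 4*(23 + 109/4) = 4*(201/4) = 201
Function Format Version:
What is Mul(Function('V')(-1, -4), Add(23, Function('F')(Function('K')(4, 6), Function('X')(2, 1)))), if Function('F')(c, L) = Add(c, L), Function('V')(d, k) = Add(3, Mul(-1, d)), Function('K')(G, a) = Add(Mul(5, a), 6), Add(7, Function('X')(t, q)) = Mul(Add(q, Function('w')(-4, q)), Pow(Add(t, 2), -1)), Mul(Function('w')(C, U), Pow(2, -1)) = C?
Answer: 201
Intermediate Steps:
Function('w')(C, U) = Mul(2, C)
Function('X')(t, q) = Add(-7, Mul(Pow(Add(2, t), -1), Add(-8, q))) (Function('X')(t, q) = Add(-7, Mul(Add(q, Mul(2, -4)), Pow(Add(t, 2), -1))) = Add(-7, Mul(Add(q, -8), Pow(Add(2, t), -1))) = Add(-7, Mul(Add(-8, q), Pow(Add(2, t), -1))) = Add(-7, Mul(Pow(Add(2, t), -1), Add(-8, q))))
Function('K')(G, a) = Add(6, Mul(5, a))
Function('F')(c, L) = Add(L, c)
Mul(Function('V')(-1, -4), Add(23, Function('F')(Function('K')(4, 6), Function('X')(2, 1)))) = Mul(Add(3, Mul(-1, -1)), Add(23, Add(Mul(Pow(Add(2, 2), -1), Add(-22, 1, Mul(-7, 2))), Add(6, Mul(5, 6))))) = Mul(Add(3, 1), Add(23, Add(Mul(Pow(4, -1), Add(-22, 1, -14)), Add(6, 30)))) = Mul(4, Add(23, Add(Mul(Rational(1, 4), -35), 36))) = Mul(4, Add(23, Add(Rational(-35, 4), 36))) = Mul(4, Add(23, Rational(109, 4))) = Mul(4, Rational(201, 4)) = 201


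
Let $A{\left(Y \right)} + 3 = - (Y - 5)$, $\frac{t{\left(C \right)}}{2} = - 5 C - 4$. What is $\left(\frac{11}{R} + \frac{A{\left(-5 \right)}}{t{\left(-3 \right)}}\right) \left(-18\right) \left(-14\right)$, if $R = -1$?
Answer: $- \frac{29610}{11} \approx -2691.8$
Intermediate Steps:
$t{\left(C \right)} = -8 - 10 C$ ($t{\left(C \right)} = 2 \left(- 5 C - 4\right) = 2 \left(-4 - 5 C\right) = -8 - 10 C$)
$A{\left(Y \right)} = 2 - Y$ ($A{\left(Y \right)} = -3 - \left(Y - 5\right) = -3 - \left(-5 + Y\right) = 2 - Y$)
$\left(\frac{11}{R} + \frac{A{\left(-5 \right)}}{t{\left(-3 \right)}}\right) \left(-18\right) \left(-14\right) = \left(\frac{11}{-1} + \frac{2 - -5}{-8 - -30}\right) \left(-18\right) \left(-14\right) = \left(11 \left(-1\right) + \frac{2 + 5}{-8 + 30}\right) \left(-18\right) \left(-14\right) = \left(-11 + \frac{7}{22}\right) \left(-18\right) \left(-14\right) = \left(- \frac{235}{22}\right) \left(-18\right) \left(-14\right) = \frac{2115}{11} \left(-14\right) = - \frac{29610}{11}$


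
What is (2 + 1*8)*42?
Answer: 420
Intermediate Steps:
(2 + 1*8)*42 = (2 + 8)*42 = 10*42 = 420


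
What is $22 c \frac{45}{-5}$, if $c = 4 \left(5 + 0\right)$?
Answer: $-3960$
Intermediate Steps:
$c = 20$ ($c = 4 \cdot 5 = 20$)
$22 c \frac{45}{-5} = 22 \cdot 20 \frac{45}{-5} = 440 \cdot 45 \left(- \frac{1}{5}\right) = 440 \left(-9\right) = -3960$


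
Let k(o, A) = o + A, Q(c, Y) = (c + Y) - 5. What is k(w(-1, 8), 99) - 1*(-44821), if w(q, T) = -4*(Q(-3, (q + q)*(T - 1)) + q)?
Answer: 45012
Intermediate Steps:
Q(c, Y) = -5 + Y + c (Q(c, Y) = (Y + c) - 5 = -5 + Y + c)
w(q, T) = 32 - 4*q - 8*q*(-1 + T) (w(q, T) = -4*((-5 + (q + q)*(T - 1) - 3) + q) = -4*((-5 + (2*q)*(-1 + T) - 3) + q) = -4*((-5 + 2*q*(-1 + T) - 3) + q) = -4*((-8 + 2*q*(-1 + T)) + q) = -4*(-8 + q + 2*q*(-1 + T)) = 32 - 4*q - 8*q*(-1 + T))
k(o, A) = A + o
k(w(-1, 8), 99) - 1*(-44821) = (99 + (32 + 4*(-1) - 8*8*(-1))) - 1*(-44821) = (99 + (32 - 4 + 64)) + 44821 = (99 + 92) + 44821 = 191 + 44821 = 45012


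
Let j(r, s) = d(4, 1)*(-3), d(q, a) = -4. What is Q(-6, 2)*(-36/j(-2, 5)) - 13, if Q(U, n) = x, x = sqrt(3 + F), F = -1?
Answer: -13 - 3*sqrt(2) ≈ -17.243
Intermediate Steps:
x = sqrt(2) (x = sqrt(3 - 1) = sqrt(2) ≈ 1.4142)
j(r, s) = 12 (j(r, s) = -4*(-3) = 12)
Q(U, n) = sqrt(2)
Q(-6, 2)*(-36/j(-2, 5)) - 13 = sqrt(2)*(-36/12) - 13 = sqrt(2)*(-36*1/12) - 13 = sqrt(2)*(-3) - 13 = -3*sqrt(2) - 13 = -13 - 3*sqrt(2)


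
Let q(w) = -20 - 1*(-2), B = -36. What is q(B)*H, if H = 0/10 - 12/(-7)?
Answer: -216/7 ≈ -30.857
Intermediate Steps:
q(w) = -18 (q(w) = -20 + 2 = -18)
H = 12/7 (H = 0*(⅒) - 12*(-⅐) = 0 + 12/7 = 12/7 ≈ 1.7143)
q(B)*H = -18*12/7 = -216/7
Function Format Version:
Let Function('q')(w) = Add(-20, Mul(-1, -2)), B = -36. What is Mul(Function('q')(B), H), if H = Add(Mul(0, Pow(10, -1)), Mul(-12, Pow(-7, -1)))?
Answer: Rational(-216, 7) ≈ -30.857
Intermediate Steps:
Function('q')(w) = -18 (Function('q')(w) = Add(-20, 2) = -18)
H = Rational(12, 7) (H = Add(Mul(0, Rational(1, 10)), Mul(-12, Rational(-1, 7))) = Add(0, Rational(12, 7)) = Rational(12, 7) ≈ 1.7143)
Mul(Function('q')(B), H) = Mul(-18, Rational(12, 7)) = Rational(-216, 7)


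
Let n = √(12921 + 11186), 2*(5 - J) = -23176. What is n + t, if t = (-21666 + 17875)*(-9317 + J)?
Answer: -8628316 + √24107 ≈ -8.6282e+6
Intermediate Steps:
J = 11593 (J = 5 - ½*(-23176) = 5 + 11588 = 11593)
t = -8628316 (t = (-21666 + 17875)*(-9317 + 11593) = -3791*2276 = -8628316)
n = √24107 ≈ 155.26
n + t = √24107 - 8628316 = -8628316 + √24107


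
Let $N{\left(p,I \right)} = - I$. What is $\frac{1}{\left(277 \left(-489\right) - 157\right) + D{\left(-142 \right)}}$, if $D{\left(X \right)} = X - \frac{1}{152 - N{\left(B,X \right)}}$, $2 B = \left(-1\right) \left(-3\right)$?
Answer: $- \frac{10}{1357521} \approx -7.3664 \cdot 10^{-6}$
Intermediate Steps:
$B = \frac{3}{2}$ ($B = \frac{\left(-1\right) \left(-3\right)}{2} = \frac{1}{2} \cdot 3 = \frac{3}{2} \approx 1.5$)
$D{\left(X \right)} = X - \frac{1}{152 + X}$ ($D{\left(X \right)} = X - \frac{1}{152 - - X} = X - \frac{1}{152 + X}$)
$\frac{1}{\left(277 \left(-489\right) - 157\right) + D{\left(-142 \right)}} = \frac{1}{\left(277 \left(-489\right) - 157\right) + \frac{-1 + \left(-142\right)^{2} + 152 \left(-142\right)}{152 - 142}} = \frac{1}{\left(-135453 - 157\right) + \frac{-1 + 20164 - 21584}{10}} = \frac{1}{-135610 + \frac{1}{10} \left(-1421\right)} = \frac{1}{-135610 - \frac{1421}{10}} = \frac{1}{- \frac{1357521}{10}} = - \frac{10}{1357521}$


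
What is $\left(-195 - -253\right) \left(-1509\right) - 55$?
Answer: $-87577$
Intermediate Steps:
$\left(-195 - -253\right) \left(-1509\right) - 55 = \left(-195 + 253\right) \left(-1509\right) - 55 = 58 \left(-1509\right) - 55 = -87522 - 55 = -87577$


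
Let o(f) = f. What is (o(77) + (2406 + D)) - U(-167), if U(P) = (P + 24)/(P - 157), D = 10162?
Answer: 4096837/324 ≈ 12645.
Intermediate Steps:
U(P) = (24 + P)/(-157 + P)
(o(77) + (2406 + D)) - U(-167) = (77 + (2406 + 10162)) - (24 - 167)/(-157 - 167) = (77 + 12568) - (-143)/(-324) = 12645 - (-1)*(-143)/324 = 12645 - 1*143/324 = 12645 - 143/324 = 4096837/324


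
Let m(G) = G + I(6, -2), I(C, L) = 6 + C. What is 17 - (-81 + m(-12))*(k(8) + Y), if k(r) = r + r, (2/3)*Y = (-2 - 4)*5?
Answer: -2332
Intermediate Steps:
Y = -45 (Y = 3*((-2 - 4)*5)/2 = 3*(-6*5)/2 = (3/2)*(-30) = -45)
k(r) = 2*r
m(G) = 12 + G (m(G) = G + (6 + 6) = G + 12 = 12 + G)
17 - (-81 + m(-12))*(k(8) + Y) = 17 - (-81 + (12 - 12))*(2*8 - 45) = 17 - (-81 + 0)*(16 - 45) = 17 - (-81)*(-29) = 17 - 1*2349 = 17 - 2349 = -2332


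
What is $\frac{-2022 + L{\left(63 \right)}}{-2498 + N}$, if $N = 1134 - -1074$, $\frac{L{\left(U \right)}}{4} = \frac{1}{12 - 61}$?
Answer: $\frac{49541}{7105} \approx 6.9727$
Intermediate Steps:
$L{\left(U \right)} = - \frac{4}{49}$ ($L{\left(U \right)} = \frac{4}{12 - 61} = \frac{4}{-49} = 4 \left(- \frac{1}{49}\right) = - \frac{4}{49}$)
$N = 2208$ ($N = 1134 + 1074 = 2208$)
$\frac{-2022 + L{\left(63 \right)}}{-2498 + N} = \frac{-2022 - \frac{4}{49}}{-2498 + 2208} = - \frac{99082}{49 \left(-290\right)} = \left(- \frac{99082}{49}\right) \left(- \frac{1}{290}\right) = \frac{49541}{7105}$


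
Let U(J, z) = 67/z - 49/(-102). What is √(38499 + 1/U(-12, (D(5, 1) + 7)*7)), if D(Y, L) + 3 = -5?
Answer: 3*√180230761205/6491 ≈ 196.21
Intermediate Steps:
D(Y, L) = -8 (D(Y, L) = -3 - 5 = -8)
U(J, z) = 49/102 + 67/z (U(J, z) = 67/z - 49*(-1/102) = 67/z + 49/102 = 49/102 + 67/z)
√(38499 + 1/U(-12, (D(5, 1) + 7)*7)) = √(38499 + 1/(49/102 + 67/(((-8 + 7)*7)))) = √(38499 + 1/(49/102 + 67/((-1*7)))) = √(38499 + 1/(49/102 + 67/(-7))) = √(38499 + 1/(49/102 + 67*(-⅐))) = √(38499 + 1/(49/102 - 67/7)) = √(38499 + 1/(-6491/714)) = √(38499 - 714/6491) = √(249896295/6491) = 3*√180230761205/6491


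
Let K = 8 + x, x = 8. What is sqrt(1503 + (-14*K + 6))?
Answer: sqrt(1285) ≈ 35.847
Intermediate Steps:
K = 16 (K = 8 + 8 = 16)
sqrt(1503 + (-14*K + 6)) = sqrt(1503 + (-14*16 + 6)) = sqrt(1503 + (-224 + 6)) = sqrt(1503 - 218) = sqrt(1285)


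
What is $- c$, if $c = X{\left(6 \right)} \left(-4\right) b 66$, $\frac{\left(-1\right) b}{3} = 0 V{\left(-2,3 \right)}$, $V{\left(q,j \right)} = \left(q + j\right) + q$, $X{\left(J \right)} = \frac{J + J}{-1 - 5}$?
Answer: $0$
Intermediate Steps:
$X{\left(J \right)} = - \frac{J}{3}$ ($X{\left(J \right)} = \frac{2 J}{-6} = 2 J \left(- \frac{1}{6}\right) = - \frac{J}{3}$)
$V{\left(q,j \right)} = j + 2 q$ ($V{\left(q,j \right)} = \left(j + q\right) + q = j + 2 q$)
$b = 0$ ($b = - 3 \cdot 0 \left(3 + 2 \left(-2\right)\right) = - 3 \cdot 0 \left(3 - 4\right) = - 3 \cdot 0 \left(-1\right) = \left(-3\right) 0 = 0$)
$c = 0$ ($c = \left(- \frac{1}{3}\right) 6 \left(-4\right) 0 \cdot 66 = \left(-2\right) \left(-4\right) 0 \cdot 66 = 8 \cdot 0 \cdot 66 = 0 \cdot 66 = 0$)
$- c = \left(-1\right) 0 = 0$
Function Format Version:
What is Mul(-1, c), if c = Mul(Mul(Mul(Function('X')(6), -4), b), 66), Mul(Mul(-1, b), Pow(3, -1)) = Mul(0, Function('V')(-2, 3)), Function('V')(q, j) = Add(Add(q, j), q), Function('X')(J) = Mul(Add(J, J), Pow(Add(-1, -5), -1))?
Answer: 0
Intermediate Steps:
Function('X')(J) = Mul(Rational(-1, 3), J) (Function('X')(J) = Mul(Mul(2, J), Pow(-6, -1)) = Mul(Mul(2, J), Rational(-1, 6)) = Mul(Rational(-1, 3), J))
Function('V')(q, j) = Add(j, Mul(2, q)) (Function('V')(q, j) = Add(Add(j, q), q) = Add(j, Mul(2, q)))
b = 0 (b = Mul(-3, Mul(0, Add(3, Mul(2, -2)))) = Mul(-3, Mul(0, Add(3, -4))) = Mul(-3, Mul(0, -1)) = Mul(-3, 0) = 0)
c = 0 (c = Mul(Mul(Mul(Mul(Rational(-1, 3), 6), -4), 0), 66) = Mul(Mul(Mul(-2, -4), 0), 66) = Mul(Mul(8, 0), 66) = Mul(0, 66) = 0)
Mul(-1, c) = Mul(-1, 0) = 0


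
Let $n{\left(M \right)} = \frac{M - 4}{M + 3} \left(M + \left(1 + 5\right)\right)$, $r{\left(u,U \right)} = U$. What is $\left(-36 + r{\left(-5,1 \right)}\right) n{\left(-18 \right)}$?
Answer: $616$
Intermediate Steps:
$n{\left(M \right)} = \frac{\left(-4 + M\right) \left(6 + M\right)}{3 + M}$ ($n{\left(M \right)} = \frac{-4 + M}{3 + M} \left(M + 6\right) = \frac{-4 + M}{3 + M} \left(6 + M\right) = \frac{\left(-4 + M\right) \left(6 + M\right)}{3 + M}$)
$\left(-36 + r{\left(-5,1 \right)}\right) n{\left(-18 \right)} = \left(-36 + 1\right) \frac{-24 + \left(-18\right)^{2} + 2 \left(-18\right)}{3 - 18} = - 35 \frac{-24 + 324 - 36}{-15} = - 35 \left(\left(- \frac{1}{15}\right) 264\right) = \left(-35\right) \left(- \frac{88}{5}\right) = 616$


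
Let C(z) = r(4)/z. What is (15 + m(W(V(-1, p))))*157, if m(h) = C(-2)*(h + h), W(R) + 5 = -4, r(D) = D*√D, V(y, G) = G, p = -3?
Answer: 13659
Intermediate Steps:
r(D) = D^(3/2)
W(R) = -9 (W(R) = -5 - 4 = -9)
C(z) = 8/z (C(z) = 4^(3/2)/z = 8/z)
m(h) = -8*h (m(h) = (8/(-2))*(h + h) = (8*(-½))*(2*h) = -8*h)
(15 + m(W(V(-1, p))))*157 = (15 - 8*(-9))*157 = (15 + 72)*157 = 87*157 = 13659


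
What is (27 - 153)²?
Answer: 15876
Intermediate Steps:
(27 - 153)² = (-126)² = 15876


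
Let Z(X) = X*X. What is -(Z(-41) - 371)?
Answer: -1310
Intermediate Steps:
Z(X) = X²
-(Z(-41) - 371) = -((-41)² - 371) = -(1681 - 371) = -1*1310 = -1310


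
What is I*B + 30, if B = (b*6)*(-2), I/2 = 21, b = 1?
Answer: -474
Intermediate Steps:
I = 42 (I = 2*21 = 42)
B = -12 (B = (1*6)*(-2) = 6*(-2) = -12)
I*B + 30 = 42*(-12) + 30 = -504 + 30 = -474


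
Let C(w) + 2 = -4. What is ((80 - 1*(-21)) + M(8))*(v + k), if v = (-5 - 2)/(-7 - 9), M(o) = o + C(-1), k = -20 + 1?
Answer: -30591/16 ≈ -1911.9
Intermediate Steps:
C(w) = -6 (C(w) = -2 - 4 = -6)
k = -19
M(o) = -6 + o (M(o) = o - 6 = -6 + o)
v = 7/16 (v = -7/(-16) = -7*(-1/16) = 7/16 ≈ 0.43750)
((80 - 1*(-21)) + M(8))*(v + k) = ((80 - 1*(-21)) + (-6 + 8))*(7/16 - 19) = ((80 + 21) + 2)*(-297/16) = (101 + 2)*(-297/16) = 103*(-297/16) = -30591/16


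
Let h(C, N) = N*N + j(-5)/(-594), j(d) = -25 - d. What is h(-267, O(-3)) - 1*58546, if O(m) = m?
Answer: -17385479/297 ≈ -58537.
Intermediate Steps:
h(C, N) = 10/297 + N**2 (h(C, N) = N*N + (-25 - 1*(-5))/(-594) = N**2 + (-25 + 5)*(-1/594) = N**2 - 20*(-1/594) = N**2 + 10/297 = 10/297 + N**2)
h(-267, O(-3)) - 1*58546 = (10/297 + (-3)**2) - 1*58546 = (10/297 + 9) - 58546 = 2683/297 - 58546 = -17385479/297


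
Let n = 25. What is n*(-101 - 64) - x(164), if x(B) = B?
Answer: -4289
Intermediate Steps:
n*(-101 - 64) - x(164) = 25*(-101 - 64) - 1*164 = 25*(-165) - 164 = -4125 - 164 = -4289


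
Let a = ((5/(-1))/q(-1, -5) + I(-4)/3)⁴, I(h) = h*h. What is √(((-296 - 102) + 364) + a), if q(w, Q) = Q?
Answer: √127567/9 ≈ 39.685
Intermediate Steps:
I(h) = h²
a = 130321/81 (a = ((5/(-1))/(-5) + (-4)²/3)⁴ = ((5*(-1))*(-⅕) + 16*(⅓))⁴ = (-5*(-⅕) + 16/3)⁴ = (1 + 16/3)⁴ = (19/3)⁴ = 130321/81 ≈ 1608.9)
√(((-296 - 102) + 364) + a) = √(((-296 - 102) + 364) + 130321/81) = √((-398 + 364) + 130321/81) = √(-34 + 130321/81) = √(127567/81) = √127567/9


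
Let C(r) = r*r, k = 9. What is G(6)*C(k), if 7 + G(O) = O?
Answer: -81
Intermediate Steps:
G(O) = -7 + O
C(r) = r**2
G(6)*C(k) = (-7 + 6)*9**2 = -1*81 = -81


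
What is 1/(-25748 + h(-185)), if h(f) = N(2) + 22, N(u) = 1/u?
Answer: -2/51451 ≈ -3.8872e-5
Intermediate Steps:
h(f) = 45/2 (h(f) = 1/2 + 22 = ½ + 22 = 45/2)
1/(-25748 + h(-185)) = 1/(-25748 + 45/2) = 1/(-51451/2) = -2/51451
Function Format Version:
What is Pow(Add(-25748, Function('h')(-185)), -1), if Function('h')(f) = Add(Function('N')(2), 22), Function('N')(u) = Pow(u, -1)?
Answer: Rational(-2, 51451) ≈ -3.8872e-5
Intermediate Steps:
Function('h')(f) = Rational(45, 2) (Function('h')(f) = Add(Pow(2, -1), 22) = Add(Rational(1, 2), 22) = Rational(45, 2))
Pow(Add(-25748, Function('h')(-185)), -1) = Pow(Add(-25748, Rational(45, 2)), -1) = Pow(Rational(-51451, 2), -1) = Rational(-2, 51451)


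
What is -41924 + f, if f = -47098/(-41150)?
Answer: -862562751/20575 ≈ -41923.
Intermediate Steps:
f = 23549/20575 (f = -47098*(-1/41150) = 23549/20575 ≈ 1.1445)
-41924 + f = -41924 + 23549/20575 = -862562751/20575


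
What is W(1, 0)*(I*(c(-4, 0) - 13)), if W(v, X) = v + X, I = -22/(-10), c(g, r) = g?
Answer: -187/5 ≈ -37.400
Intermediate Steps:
I = 11/5 (I = -22*(-⅒) = 11/5 ≈ 2.2000)
W(v, X) = X + v
W(1, 0)*(I*(c(-4, 0) - 13)) = (0 + 1)*(11*(-4 - 13)/5) = 1*((11/5)*(-17)) = 1*(-187/5) = -187/5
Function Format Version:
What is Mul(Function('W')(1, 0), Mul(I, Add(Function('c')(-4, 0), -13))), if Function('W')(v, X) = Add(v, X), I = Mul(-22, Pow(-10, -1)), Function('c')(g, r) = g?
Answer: Rational(-187, 5) ≈ -37.400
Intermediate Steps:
I = Rational(11, 5) (I = Mul(-22, Rational(-1, 10)) = Rational(11, 5) ≈ 2.2000)
Function('W')(v, X) = Add(X, v)
Mul(Function('W')(1, 0), Mul(I, Add(Function('c')(-4, 0), -13))) = Mul(Add(0, 1), Mul(Rational(11, 5), Add(-4, -13))) = Mul(1, Mul(Rational(11, 5), -17)) = Mul(1, Rational(-187, 5)) = Rational(-187, 5)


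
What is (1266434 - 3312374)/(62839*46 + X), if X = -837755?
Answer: -2045940/2052839 ≈ -0.99664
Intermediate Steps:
(1266434 - 3312374)/(62839*46 + X) = (1266434 - 3312374)/(62839*46 - 837755) = -2045940/(2890594 - 837755) = -2045940/2052839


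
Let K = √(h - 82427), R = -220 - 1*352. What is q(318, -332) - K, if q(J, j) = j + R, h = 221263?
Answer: -904 - 2*√34709 ≈ -1276.6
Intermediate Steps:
R = -572 (R = -220 - 352 = -572)
q(J, j) = -572 + j (q(J, j) = j - 572 = -572 + j)
K = 2*√34709 (K = √(221263 - 82427) = √138836 = 2*√34709 ≈ 372.61)
q(318, -332) - K = (-572 - 332) - 2*√34709 = -904 - 2*√34709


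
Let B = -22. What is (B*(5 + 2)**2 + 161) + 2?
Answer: -915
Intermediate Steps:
(B*(5 + 2)**2 + 161) + 2 = (-22*(5 + 2)**2 + 161) + 2 = (-22*7**2 + 161) + 2 = (-22*49 + 161) + 2 = (-1078 + 161) + 2 = -917 + 2 = -915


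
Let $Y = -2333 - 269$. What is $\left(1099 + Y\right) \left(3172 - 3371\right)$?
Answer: $299097$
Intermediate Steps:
$Y = -2602$
$\left(1099 + Y\right) \left(3172 - 3371\right) = \left(1099 - 2602\right) \left(3172 - 3371\right) = \left(-1503\right) \left(-199\right) = 299097$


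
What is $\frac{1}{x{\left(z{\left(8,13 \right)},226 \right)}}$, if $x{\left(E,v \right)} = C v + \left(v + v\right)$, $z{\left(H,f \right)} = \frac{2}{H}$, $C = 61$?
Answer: $\frac{1}{14238} \approx 7.0235 \cdot 10^{-5}$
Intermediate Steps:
$x{\left(E,v \right)} = 63 v$ ($x{\left(E,v \right)} = 61 v + \left(v + v\right) = 61 v + 2 v = 63 v$)
$\frac{1}{x{\left(z{\left(8,13 \right)},226 \right)}} = \frac{1}{63 \cdot 226} = \frac{1}{14238}$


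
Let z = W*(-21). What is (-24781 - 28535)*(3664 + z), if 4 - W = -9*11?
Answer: -80027316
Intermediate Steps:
W = 103 (W = 4 - (-9)*11 = 4 - 1*(-99) = 4 + 99 = 103)
z = -2163 (z = 103*(-21) = -2163)
(-24781 - 28535)*(3664 + z) = (-24781 - 28535)*(3664 - 2163) = -53316*1501 = -80027316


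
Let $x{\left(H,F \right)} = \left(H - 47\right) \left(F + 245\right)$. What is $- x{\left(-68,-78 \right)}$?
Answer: $19205$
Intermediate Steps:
$x{\left(H,F \right)} = \left(-47 + H\right) \left(245 + F\right)$
$- x{\left(-68,-78 \right)} = - (-11515 - -3666 + 245 \left(-68\right) - -5304) = - (-11515 + 3666 - 16660 + 5304) = \left(-1\right) \left(-19205\right) = 19205$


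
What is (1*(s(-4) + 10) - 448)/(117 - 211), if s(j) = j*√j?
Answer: 219/47 + 4*I/47 ≈ 4.6596 + 0.085106*I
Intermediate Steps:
s(j) = j^(3/2)
(1*(s(-4) + 10) - 448)/(117 - 211) = (1*((-4)^(3/2) + 10) - 448)/(117 - 211) = (1*(-8*I + 10) - 448)/(-94) = (1*(10 - 8*I) - 448)*(-1/94) = ((10 - 8*I) - 448)*(-1/94) = (-438 - 8*I)*(-1/94) = 219/47 + 4*I/47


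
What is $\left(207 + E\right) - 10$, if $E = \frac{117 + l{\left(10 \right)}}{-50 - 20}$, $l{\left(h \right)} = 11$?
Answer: $\frac{6831}{35} \approx 195.17$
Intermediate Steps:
$E = - \frac{64}{35}$ ($E = \frac{117 + 11}{-50 - 20} = \frac{128}{-70} = 128 \left(- \frac{1}{70}\right) = - \frac{64}{35} \approx -1.8286$)
$\left(207 + E\right) - 10 = \left(207 - \frac{64}{35}\right) - 10 = \frac{7181}{35} - 10 = \frac{6831}{35}$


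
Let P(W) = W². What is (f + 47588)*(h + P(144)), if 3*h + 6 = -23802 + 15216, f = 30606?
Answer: 1397483168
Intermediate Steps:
h = -2864 (h = -2 + (-23802 + 15216)/3 = -2 + (⅓)*(-8586) = -2 - 2862 = -2864)
(f + 47588)*(h + P(144)) = (30606 + 47588)*(-2864 + 144²) = 78194*(-2864 + 20736) = 78194*17872 = 1397483168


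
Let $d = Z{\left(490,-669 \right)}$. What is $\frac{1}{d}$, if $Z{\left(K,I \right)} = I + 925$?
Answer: $\frac{1}{256} \approx 0.0039063$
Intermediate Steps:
$Z{\left(K,I \right)} = 925 + I$
$d = 256$ ($d = 925 - 669 = 256$)
$\frac{1}{d} = \frac{1}{256}$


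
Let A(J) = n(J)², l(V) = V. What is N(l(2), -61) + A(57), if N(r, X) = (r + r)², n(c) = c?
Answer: 3265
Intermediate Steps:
N(r, X) = 4*r² (N(r, X) = (2*r)² = 4*r²)
A(J) = J²
N(l(2), -61) + A(57) = 4*2² + 57² = 4*4 + 3249 = 16 + 3249 = 3265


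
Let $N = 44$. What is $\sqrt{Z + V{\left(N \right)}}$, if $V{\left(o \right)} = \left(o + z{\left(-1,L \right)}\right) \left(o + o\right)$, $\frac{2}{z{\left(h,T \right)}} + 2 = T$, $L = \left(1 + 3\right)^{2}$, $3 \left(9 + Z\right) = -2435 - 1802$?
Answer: $\frac{4 \sqrt{67893}}{21} \approx 49.631$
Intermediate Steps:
$Z = - \frac{4264}{3}$ ($Z = -9 + \frac{-2435 - 1802}{3} = -9 + \frac{1}{3} \left(-4237\right) = -9 - \frac{4237}{3} = - \frac{4264}{3} \approx -1421.3$)
$L = 16$ ($L = 4^{2} = 16$)
$z{\left(h,T \right)} = \frac{2}{-2 + T}$
$V{\left(o \right)} = 2 o \left(\frac{1}{7} + o\right)$ ($V{\left(o \right)} = \left(o + \frac{2}{-2 + 16}\right) \left(o + o\right) = \left(o + \frac{2}{14}\right) 2 o = \left(o + 2 \cdot \frac{1}{14}\right) 2 o = \left(o + \frac{1}{7}\right) 2 o = \left(\frac{1}{7} + o\right) 2 o = 2 o \left(\frac{1}{7} + o\right)$)
$\sqrt{Z + V{\left(N \right)}} = \sqrt{- \frac{4264}{3} + \frac{2}{7} \cdot 44 \left(1 + 7 \cdot 44\right)} = \sqrt{- \frac{4264}{3} + \frac{2}{7} \cdot 44 \left(1 + 308\right)} = \sqrt{- \frac{4264}{3} + \frac{2}{7} \cdot 44 \cdot 309} = \sqrt{- \frac{4264}{3} + \frac{27192}{7}} = \sqrt{\frac{51728}{21}} = \frac{4 \sqrt{67893}}{21}$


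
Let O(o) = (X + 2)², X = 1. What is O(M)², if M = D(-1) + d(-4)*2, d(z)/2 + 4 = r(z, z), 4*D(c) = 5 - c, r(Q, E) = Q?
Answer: 81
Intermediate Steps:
D(c) = 5/4 - c/4 (D(c) = (5 - c)/4 = 5/4 - c/4)
d(z) = -8 + 2*z
M = -61/2 (M = (5/4 - ¼*(-1)) + (-8 + 2*(-4))*2 = (5/4 + ¼) + (-8 - 8)*2 = 3/2 - 16*2 = 3/2 - 32 = -61/2 ≈ -30.500)
O(o) = 9 (O(o) = (1 + 2)² = 3² = 9)
O(M)² = 9² = 81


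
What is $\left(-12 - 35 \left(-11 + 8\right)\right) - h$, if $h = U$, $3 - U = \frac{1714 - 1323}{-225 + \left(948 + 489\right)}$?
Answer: $\frac{109471}{1212} \approx 90.323$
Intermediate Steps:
$U = \frac{3245}{1212}$ ($U = 3 - \frac{1714 - 1323}{-225 + \left(948 + 489\right)} = 3 - \frac{391}{-225 + 1437} = 3 - \frac{391}{1212} = \frac{3245}{1212} \approx 2.6774$)
$h = \frac{3245}{1212} \approx 2.6774$
$\left(-12 - 35 \left(-11 + 8\right)\right) - h = \left(-12 - 35 \left(-11 + 8\right)\right) - \frac{3245}{1212} = \left(-12 - -105\right) - \frac{3245}{1212} = \left(-12 + 105\right) - \frac{3245}{1212} = 93 - \frac{3245}{1212} = \frac{109471}{1212}$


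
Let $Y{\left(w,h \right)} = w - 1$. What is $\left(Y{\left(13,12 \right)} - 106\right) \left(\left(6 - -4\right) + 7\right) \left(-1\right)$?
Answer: $1598$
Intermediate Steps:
$Y{\left(w,h \right)} = -1 + w$
$\left(Y{\left(13,12 \right)} - 106\right) \left(\left(6 - -4\right) + 7\right) \left(-1\right) = \left(\left(-1 + 13\right) - 106\right) \left(\left(6 - -4\right) + 7\right) \left(-1\right) = \left(12 - 106\right) \left(\left(6 + 4\right) + 7\right) \left(-1\right) = - 94 \left(10 + 7\right) \left(-1\right) = - 94 \cdot 17 \left(-1\right) = \left(-94\right) \left(-17\right) = 1598$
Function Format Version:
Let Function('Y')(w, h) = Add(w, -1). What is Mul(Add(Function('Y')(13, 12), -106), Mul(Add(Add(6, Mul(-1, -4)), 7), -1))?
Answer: 1598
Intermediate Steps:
Function('Y')(w, h) = Add(-1, w)
Mul(Add(Function('Y')(13, 12), -106), Mul(Add(Add(6, Mul(-1, -4)), 7), -1)) = Mul(Add(Add(-1, 13), -106), Mul(Add(Add(6, Mul(-1, -4)), 7), -1)) = Mul(Add(12, -106), Mul(Add(Add(6, 4), 7), -1)) = Mul(-94, Mul(Add(10, 7), -1)) = Mul(-94, Mul(17, -1)) = Mul(-94, -17) = 1598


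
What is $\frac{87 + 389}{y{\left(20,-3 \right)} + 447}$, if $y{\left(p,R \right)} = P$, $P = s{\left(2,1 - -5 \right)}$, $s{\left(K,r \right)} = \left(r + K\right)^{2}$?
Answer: $\frac{68}{73} \approx 0.93151$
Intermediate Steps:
$s{\left(K,r \right)} = \left(K + r\right)^{2}$
$P = 64$ ($P = \left(2 + \left(1 - -5\right)\right)^{2} = \left(2 + \left(1 + 5\right)\right)^{2} = \left(2 + 6\right)^{2} = 8^{2} = 64$)
$y{\left(p,R \right)} = 64$
$\frac{87 + 389}{y{\left(20,-3 \right)} + 447} = \frac{87 + 389}{64 + 447} = \frac{1}{511} \cdot 476 = \frac{68}{73}$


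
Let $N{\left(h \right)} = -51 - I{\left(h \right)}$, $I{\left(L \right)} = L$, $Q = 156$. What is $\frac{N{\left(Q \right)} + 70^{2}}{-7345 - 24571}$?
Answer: $- \frac{4693}{31916} \approx -0.14704$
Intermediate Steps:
$N{\left(h \right)} = -51 - h$
$\frac{N{\left(Q \right)} + 70^{2}}{-7345 - 24571} = \frac{\left(-51 - 156\right) + 70^{2}}{-7345 - 24571} = \frac{\left(-51 - 156\right) + 4900}{-31916} = \left(-207 + 4900\right) \left(- \frac{1}{31916}\right) = 4693 \left(- \frac{1}{31916}\right) = - \frac{4693}{31916}$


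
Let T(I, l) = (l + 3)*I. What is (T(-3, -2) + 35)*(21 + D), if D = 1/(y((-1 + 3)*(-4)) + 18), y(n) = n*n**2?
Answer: 165968/247 ≈ 671.94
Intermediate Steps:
T(I, l) = I*(3 + l) (T(I, l) = (3 + l)*I = I*(3 + l))
y(n) = n**3
D = -1/494 (D = 1/(((-1 + 3)*(-4))**3 + 18) = 1/((2*(-4))**3 + 18) = 1/((-8)**3 + 18) = 1/(-512 + 18) = 1/(-494) = -1/494 ≈ -0.0020243)
(T(-3, -2) + 35)*(21 + D) = (-3*(3 - 2) + 35)*(21 - 1/494) = (-3*1 + 35)*(10373/494) = (-3 + 35)*(10373/494) = 32*(10373/494) = 165968/247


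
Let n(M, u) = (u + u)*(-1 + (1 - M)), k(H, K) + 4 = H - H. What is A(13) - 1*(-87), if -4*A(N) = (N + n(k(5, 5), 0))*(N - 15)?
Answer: 187/2 ≈ 93.500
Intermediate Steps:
k(H, K) = -4 (k(H, K) = -4 + (H - H) = -4 + 0 = -4)
n(M, u) = -2*M*u (n(M, u) = (2*u)*(-M) = -2*M*u)
A(N) = -N*(-15 + N)/4 (A(N) = -(N - 2*(-4)*0)*(N - 15)/4 = -(N + 0)*(-15 + N)/4 = -N*(-15 + N)/4)
A(13) - 1*(-87) = (¼)*13*(15 - 1*13) - 1*(-87) = (¼)*13*(15 - 13) + 87 = (¼)*13*2 + 87 = 13/2 + 87 = 187/2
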